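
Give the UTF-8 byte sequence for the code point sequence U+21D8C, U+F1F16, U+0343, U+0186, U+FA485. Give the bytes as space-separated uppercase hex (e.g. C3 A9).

F0 A1 B6 8C F3 B1 BC 96 CD 83 C6 86 F3 BA 92 85

U+21D8C: 4-byte form → F0 A1 B6 8C.
U+F1F16: 4-byte form → F3 B1 BC 96.
U+0343: 2-byte form → CD 83.
U+0186: 2-byte form → C6 86.
U+FA485: 4-byte form → F3 BA 92 85.
Concatenated (16 bytes): F0 A1 B6 8C F3 B1 BC 96 CD 83 C6 86 F3 BA 92 85.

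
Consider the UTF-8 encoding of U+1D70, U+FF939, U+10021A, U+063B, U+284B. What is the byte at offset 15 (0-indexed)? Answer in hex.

U+1D70 → 3-byte form E1 B5 B0 at offsets 0–2.
U+FF939 → 4-byte form F3 BF A4 B9 at offsets 3–6.
U+10021A → 4-byte form F4 80 88 9A at offsets 7–10.
U+063B → 2-byte form D8 BB at offsets 11–12.
U+284B → 3-byte form E2 A1 8B at offsets 13–15.
Offset 15 falls in char 5's range; it's byte 3 of E2 A1 8B = 0x8B.

0x8B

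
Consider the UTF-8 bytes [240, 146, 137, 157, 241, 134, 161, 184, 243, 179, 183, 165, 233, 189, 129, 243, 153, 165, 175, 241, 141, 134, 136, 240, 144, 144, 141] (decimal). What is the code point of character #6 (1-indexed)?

U+4D188

Offset 0: leading byte 0xF0 = 11110000 → 4-byte char #1 = F0 92 89 9D.
Offset 4: leading byte 0xF1 = 11110001 → 4-byte char #2 = F1 86 A1 B8.
Offset 8: leading byte 0xF3 = 11110011 → 4-byte char #3 = F3 B3 B7 A5.
Offset 12: leading byte 0xE9 = 11101001 → 3-byte char #4 = E9 BD 81.
Offset 15: leading byte 0xF3 = 11110011 → 4-byte char #5 = F3 99 A5 AF.
Offset 19: leading byte 0xF1 = 11110001 → 4-byte char #6 = F1 8D 86 88.
Leading byte 0xF1 = 11110001 matches 11110xxx → 4-byte sequence.
Byte 1: 0xF1 = 11110001, payload 001 (3 bits).
Byte 2: 0x8D = 10001101 (10xxxxxx ✓), payload 001101.
Byte 3: 0x86 = 10000110 (10xxxxxx ✓), payload 000110.
Byte 4: 0x88 = 10001000 (10xxxxxx ✓), payload 001000.
Concatenate: 001001101000110001000 = 0x4D188 (21 bits → U+4D188).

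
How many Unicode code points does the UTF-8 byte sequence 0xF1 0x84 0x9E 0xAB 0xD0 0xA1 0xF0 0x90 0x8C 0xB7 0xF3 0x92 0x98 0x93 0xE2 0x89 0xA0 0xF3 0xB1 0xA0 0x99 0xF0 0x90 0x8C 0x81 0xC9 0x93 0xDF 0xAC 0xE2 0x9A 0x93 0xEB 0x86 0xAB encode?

Byte at offset 0: 0xF1 = 11110001 → 4-byte char (#1). Advance 4.
Byte at offset 4: 0xD0 = 11010000 → 2-byte char (#2). Advance 2.
Byte at offset 6: 0xF0 = 11110000 → 4-byte char (#3). Advance 4.
Byte at offset 10: 0xF3 = 11110011 → 4-byte char (#4). Advance 4.
Byte at offset 14: 0xE2 = 11100010 → 3-byte char (#5). Advance 3.
Byte at offset 17: 0xF3 = 11110011 → 4-byte char (#6). Advance 4.
Byte at offset 21: 0xF0 = 11110000 → 4-byte char (#7). Advance 4.
Byte at offset 25: 0xC9 = 11001001 → 2-byte char (#8). Advance 2.
Byte at offset 27: 0xDF = 11011111 → 2-byte char (#9). Advance 2.
Byte at offset 29: 0xE2 = 11100010 → 3-byte char (#10). Advance 3.
Byte at offset 32: 0xEB = 11101011 → 3-byte char (#11). Advance 3.
Reached end at offset 35 after 11 code points.

11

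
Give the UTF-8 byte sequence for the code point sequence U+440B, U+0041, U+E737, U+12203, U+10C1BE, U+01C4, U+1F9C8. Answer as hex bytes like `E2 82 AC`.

E4 90 8B 41 EE 9C B7 F0 92 88 83 F4 8C 86 BE C7 84 F0 9F A7 88

U+440B: 3-byte form → E4 90 8B.
U+0041: 1-byte form → 41.
U+E737: 3-byte form → EE 9C B7.
U+12203: 4-byte form → F0 92 88 83.
U+10C1BE: 4-byte form → F4 8C 86 BE.
U+01C4: 2-byte form → C7 84.
U+1F9C8: 4-byte form → F0 9F A7 88.
Concatenated (21 bytes): E4 90 8B 41 EE 9C B7 F0 92 88 83 F4 8C 86 BE C7 84 F0 9F A7 88.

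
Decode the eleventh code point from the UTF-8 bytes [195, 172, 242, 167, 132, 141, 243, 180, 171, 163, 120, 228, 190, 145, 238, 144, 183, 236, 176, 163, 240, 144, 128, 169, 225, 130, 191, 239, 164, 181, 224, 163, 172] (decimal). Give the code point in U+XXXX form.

Offset 0: leading byte 0xC3 = 11000011 → 2-byte char #1 = C3 AC.
Offset 2: leading byte 0xF2 = 11110010 → 4-byte char #2 = F2 A7 84 8D.
Offset 6: leading byte 0xF3 = 11110011 → 4-byte char #3 = F3 B4 AB A3.
Offset 10: leading byte 0x78 = 01111000 → 1-byte char #4 = 78.
Offset 11: leading byte 0xE4 = 11100100 → 3-byte char #5 = E4 BE 91.
Offset 14: leading byte 0xEE = 11101110 → 3-byte char #6 = EE 90 B7.
Offset 17: leading byte 0xEC = 11101100 → 3-byte char #7 = EC B0 A3.
Offset 20: leading byte 0xF0 = 11110000 → 4-byte char #8 = F0 90 80 A9.
Offset 24: leading byte 0xE1 = 11100001 → 3-byte char #9 = E1 82 BF.
Offset 27: leading byte 0xEF = 11101111 → 3-byte char #10 = EF A4 B5.
Offset 30: leading byte 0xE0 = 11100000 → 3-byte char #11 = E0 A3 AC.
Leading byte 0xE0 = 11100000 matches 1110xxxx → 3-byte sequence.
Byte 1: 0xE0 = 11100000, payload 0000 (4 bits).
Byte 2: 0xA3 = 10100011 (10xxxxxx ✓), payload 100011.
Byte 3: 0xAC = 10101100 (10xxxxxx ✓), payload 101100.
Concatenate: 0000100011101100 = 0x8EC (16 bits → U+08EC).

U+08EC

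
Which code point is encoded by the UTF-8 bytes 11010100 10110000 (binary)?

Leading byte 0xD4 = 11010100 matches 110xxxxx → 2-byte sequence.
Byte 1: 0xD4 = 11010100, payload 10100 (5 bits).
Byte 2: 0xB0 = 10110000 (10xxxxxx ✓), payload 110000.
Concatenate: 10100110000 = 0x530 (11 bits → U+0530).

U+0530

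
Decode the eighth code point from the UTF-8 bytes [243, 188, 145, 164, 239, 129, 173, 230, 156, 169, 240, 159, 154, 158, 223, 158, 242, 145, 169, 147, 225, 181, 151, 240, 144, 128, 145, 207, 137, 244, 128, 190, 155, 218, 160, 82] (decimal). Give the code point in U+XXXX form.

U+10011

Offset 0: leading byte 0xF3 = 11110011 → 4-byte char #1 = F3 BC 91 A4.
Offset 4: leading byte 0xEF = 11101111 → 3-byte char #2 = EF 81 AD.
Offset 7: leading byte 0xE6 = 11100110 → 3-byte char #3 = E6 9C A9.
Offset 10: leading byte 0xF0 = 11110000 → 4-byte char #4 = F0 9F 9A 9E.
Offset 14: leading byte 0xDF = 11011111 → 2-byte char #5 = DF 9E.
Offset 16: leading byte 0xF2 = 11110010 → 4-byte char #6 = F2 91 A9 93.
Offset 20: leading byte 0xE1 = 11100001 → 3-byte char #7 = E1 B5 97.
Offset 23: leading byte 0xF0 = 11110000 → 4-byte char #8 = F0 90 80 91.
Leading byte 0xF0 = 11110000 matches 11110xxx → 4-byte sequence.
Byte 1: 0xF0 = 11110000, payload 000 (3 bits).
Byte 2: 0x90 = 10010000 (10xxxxxx ✓), payload 010000.
Byte 3: 0x80 = 10000000 (10xxxxxx ✓), payload 000000.
Byte 4: 0x91 = 10010001 (10xxxxxx ✓), payload 010001.
Concatenate: 000010000000000010001 = 0x10011 (21 bits → U+10011).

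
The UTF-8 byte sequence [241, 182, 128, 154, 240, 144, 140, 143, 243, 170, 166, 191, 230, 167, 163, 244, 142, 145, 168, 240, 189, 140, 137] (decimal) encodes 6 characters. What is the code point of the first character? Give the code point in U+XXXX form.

Offset 0: leading byte 0xF1 = 11110001 → 4-byte char #1 = F1 B6 80 9A.
Leading byte 0xF1 = 11110001 matches 11110xxx → 4-byte sequence.
Byte 1: 0xF1 = 11110001, payload 001 (3 bits).
Byte 2: 0xB6 = 10110110 (10xxxxxx ✓), payload 110110.
Byte 3: 0x80 = 10000000 (10xxxxxx ✓), payload 000000.
Byte 4: 0x9A = 10011010 (10xxxxxx ✓), payload 011010.
Concatenate: 001110110000000011010 = 0x7601A (21 bits → U+7601A).

U+7601A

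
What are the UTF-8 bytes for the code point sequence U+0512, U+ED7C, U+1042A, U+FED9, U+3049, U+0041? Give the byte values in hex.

D4 92 EE B5 BC F0 90 90 AA EF BB 99 E3 81 89 41

U+0512: 2-byte form → D4 92.
U+ED7C: 3-byte form → EE B5 BC.
U+1042A: 4-byte form → F0 90 90 AA.
U+FED9: 3-byte form → EF BB 99.
U+3049: 3-byte form → E3 81 89.
U+0041: 1-byte form → 41.
Concatenated (16 bytes): D4 92 EE B5 BC F0 90 90 AA EF BB 99 E3 81 89 41.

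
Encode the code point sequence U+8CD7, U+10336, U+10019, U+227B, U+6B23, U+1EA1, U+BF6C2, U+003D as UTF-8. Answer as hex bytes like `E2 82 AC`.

E8 B3 97 F0 90 8C B6 F0 90 80 99 E2 89 BB E6 AC A3 E1 BA A1 F2 BF 9B 82 3D

U+8CD7: 3-byte form → E8 B3 97.
U+10336: 4-byte form → F0 90 8C B6.
U+10019: 4-byte form → F0 90 80 99.
U+227B: 3-byte form → E2 89 BB.
U+6B23: 3-byte form → E6 AC A3.
U+1EA1: 3-byte form → E1 BA A1.
U+BF6C2: 4-byte form → F2 BF 9B 82.
U+003D: 1-byte form → 3D.
Concatenated (25 bytes): E8 B3 97 F0 90 8C B6 F0 90 80 99 E2 89 BB E6 AC A3 E1 BA A1 F2 BF 9B 82 3D.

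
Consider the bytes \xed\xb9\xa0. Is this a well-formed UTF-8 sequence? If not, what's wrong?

Structurally a 3-byte sequence; payload = 0xDE60.
But 0xDE60 is in U+D800–U+DFFF, the surrogate range. Surrogates are not Unicode scalar values and are forbidden in UTF-8.

invalid (encodes a surrogate (U+D800–U+DFFF))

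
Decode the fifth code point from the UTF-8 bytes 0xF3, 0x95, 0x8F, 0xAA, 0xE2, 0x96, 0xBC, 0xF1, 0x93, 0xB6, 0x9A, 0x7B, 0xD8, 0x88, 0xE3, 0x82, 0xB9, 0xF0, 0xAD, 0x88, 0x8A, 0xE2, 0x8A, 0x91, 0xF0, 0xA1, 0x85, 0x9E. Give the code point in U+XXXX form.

U+0608

Offset 0: leading byte 0xF3 = 11110011 → 4-byte char #1 = F3 95 8F AA.
Offset 4: leading byte 0xE2 = 11100010 → 3-byte char #2 = E2 96 BC.
Offset 7: leading byte 0xF1 = 11110001 → 4-byte char #3 = F1 93 B6 9A.
Offset 11: leading byte 0x7B = 01111011 → 1-byte char #4 = 7B.
Offset 12: leading byte 0xD8 = 11011000 → 2-byte char #5 = D8 88.
Leading byte 0xD8 = 11011000 matches 110xxxxx → 2-byte sequence.
Byte 1: 0xD8 = 11011000, payload 11000 (5 bits).
Byte 2: 0x88 = 10001000 (10xxxxxx ✓), payload 001000.
Concatenate: 11000001000 = 0x608 (11 bits → U+0608).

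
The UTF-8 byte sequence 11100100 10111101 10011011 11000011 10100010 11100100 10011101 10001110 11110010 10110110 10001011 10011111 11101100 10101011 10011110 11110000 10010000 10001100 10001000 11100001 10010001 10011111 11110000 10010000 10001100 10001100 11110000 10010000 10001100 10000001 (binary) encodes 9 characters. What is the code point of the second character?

Offset 0: leading byte 0xE4 = 11100100 → 3-byte char #1 = E4 BD 9B.
Offset 3: leading byte 0xC3 = 11000011 → 2-byte char #2 = C3 A2.
Leading byte 0xC3 = 11000011 matches 110xxxxx → 2-byte sequence.
Byte 1: 0xC3 = 11000011, payload 00011 (5 bits).
Byte 2: 0xA2 = 10100010 (10xxxxxx ✓), payload 100010.
Concatenate: 00011100010 = 0xE2 (11 bits → U+00E2).

U+00E2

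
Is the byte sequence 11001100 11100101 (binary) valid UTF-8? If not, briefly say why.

Leading byte 0xCC = 11001100 → 2-byte form.
Byte 2 is 0xE5 = 11100101, which is not 10xxxxxx — expected a continuation byte.

invalid (non-continuation byte where continuation expected)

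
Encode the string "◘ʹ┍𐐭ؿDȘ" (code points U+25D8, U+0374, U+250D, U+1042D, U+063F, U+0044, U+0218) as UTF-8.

U+25D8: 3-byte form → E2 97 98.
U+0374: 2-byte form → CD B4.
U+250D: 3-byte form → E2 94 8D.
U+1042D: 4-byte form → F0 90 90 AD.
U+063F: 2-byte form → D8 BF.
U+0044: 1-byte form → 44.
U+0218: 2-byte form → C8 98.
Concatenated (17 bytes): E2 97 98 CD B4 E2 94 8D F0 90 90 AD D8 BF 44 C8 98.

E2 97 98 CD B4 E2 94 8D F0 90 90 AD D8 BF 44 C8 98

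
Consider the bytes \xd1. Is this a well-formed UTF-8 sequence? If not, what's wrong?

invalid (sequence truncated)

Leading byte 0xD1 = 11010001 → 2-byte form, but only 1 byte is present.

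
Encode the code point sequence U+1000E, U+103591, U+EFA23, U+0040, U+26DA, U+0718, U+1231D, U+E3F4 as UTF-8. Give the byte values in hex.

U+1000E: 4-byte form → F0 90 80 8E.
U+103591: 4-byte form → F4 83 96 91.
U+EFA23: 4-byte form → F3 AF A8 A3.
U+0040: 1-byte form → 40.
U+26DA: 3-byte form → E2 9B 9A.
U+0718: 2-byte form → DC 98.
U+1231D: 4-byte form → F0 92 8C 9D.
U+E3F4: 3-byte form → EE 8F B4.
Concatenated (25 bytes): F0 90 80 8E F4 83 96 91 F3 AF A8 A3 40 E2 9B 9A DC 98 F0 92 8C 9D EE 8F B4.

F0 90 80 8E F4 83 96 91 F3 AF A8 A3 40 E2 9B 9A DC 98 F0 92 8C 9D EE 8F B4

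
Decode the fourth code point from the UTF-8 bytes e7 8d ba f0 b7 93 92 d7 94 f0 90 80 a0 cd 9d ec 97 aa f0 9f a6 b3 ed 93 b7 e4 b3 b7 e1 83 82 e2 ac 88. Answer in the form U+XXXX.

Offset 0: leading byte 0xE7 = 11100111 → 3-byte char #1 = E7 8D BA.
Offset 3: leading byte 0xF0 = 11110000 → 4-byte char #2 = F0 B7 93 92.
Offset 7: leading byte 0xD7 = 11010111 → 2-byte char #3 = D7 94.
Offset 9: leading byte 0xF0 = 11110000 → 4-byte char #4 = F0 90 80 A0.
Leading byte 0xF0 = 11110000 matches 11110xxx → 4-byte sequence.
Byte 1: 0xF0 = 11110000, payload 000 (3 bits).
Byte 2: 0x90 = 10010000 (10xxxxxx ✓), payload 010000.
Byte 3: 0x80 = 10000000 (10xxxxxx ✓), payload 000000.
Byte 4: 0xA0 = 10100000 (10xxxxxx ✓), payload 100000.
Concatenate: 000010000000000100000 = 0x10020 (21 bits → U+10020).

U+10020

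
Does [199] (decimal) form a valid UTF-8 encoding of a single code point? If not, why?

Leading byte 0xC7 = 11000111 → 2-byte form, but only 1 byte is present.

invalid (sequence truncated)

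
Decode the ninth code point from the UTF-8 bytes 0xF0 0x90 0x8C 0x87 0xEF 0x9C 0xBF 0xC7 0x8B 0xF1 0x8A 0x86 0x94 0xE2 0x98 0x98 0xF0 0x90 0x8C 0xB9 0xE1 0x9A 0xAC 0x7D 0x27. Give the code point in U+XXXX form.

U+0027

Offset 0: leading byte 0xF0 = 11110000 → 4-byte char #1 = F0 90 8C 87.
Offset 4: leading byte 0xEF = 11101111 → 3-byte char #2 = EF 9C BF.
Offset 7: leading byte 0xC7 = 11000111 → 2-byte char #3 = C7 8B.
Offset 9: leading byte 0xF1 = 11110001 → 4-byte char #4 = F1 8A 86 94.
Offset 13: leading byte 0xE2 = 11100010 → 3-byte char #5 = E2 98 98.
Offset 16: leading byte 0xF0 = 11110000 → 4-byte char #6 = F0 90 8C B9.
Offset 20: leading byte 0xE1 = 11100001 → 3-byte char #7 = E1 9A AC.
Offset 23: leading byte 0x7D = 01111101 → 1-byte char #8 = 7D.
Offset 24: leading byte 0x27 = 00100111 → 1-byte char #9 = 27.
Leading byte 0x27 = 00100111 matches 0xxxxxxx → 1-byte sequence.
Byte 1: 0x27 = 00100111, payload 0100111 (7 bits).
Concatenate: 0100111 = 0x27 (7 bits → U+0027).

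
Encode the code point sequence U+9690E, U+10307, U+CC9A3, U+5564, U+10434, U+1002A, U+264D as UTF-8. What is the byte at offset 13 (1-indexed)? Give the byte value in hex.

0xE5

1-indexed offset 13 is 0-indexed offset 12.
U+9690E → 4-byte form F2 96 A4 8E at offsets 0–3.
U+10307 → 4-byte form F0 90 8C 87 at offsets 4–7.
U+CC9A3 → 4-byte form F3 8C A6 A3 at offsets 8–11.
U+5564 → 3-byte form E5 95 A4 at offsets 12–14.
Offset 12 falls in char 4's range; it's byte 1 of E5 95 A4 = 0xE5.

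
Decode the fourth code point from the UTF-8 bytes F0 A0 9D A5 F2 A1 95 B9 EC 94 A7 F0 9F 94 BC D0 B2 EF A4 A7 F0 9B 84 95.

U+1F53C

Offset 0: leading byte 0xF0 = 11110000 → 4-byte char #1 = F0 A0 9D A5.
Offset 4: leading byte 0xF2 = 11110010 → 4-byte char #2 = F2 A1 95 B9.
Offset 8: leading byte 0xEC = 11101100 → 3-byte char #3 = EC 94 A7.
Offset 11: leading byte 0xF0 = 11110000 → 4-byte char #4 = F0 9F 94 BC.
Leading byte 0xF0 = 11110000 matches 11110xxx → 4-byte sequence.
Byte 1: 0xF0 = 11110000, payload 000 (3 bits).
Byte 2: 0x9F = 10011111 (10xxxxxx ✓), payload 011111.
Byte 3: 0x94 = 10010100 (10xxxxxx ✓), payload 010100.
Byte 4: 0xBC = 10111100 (10xxxxxx ✓), payload 111100.
Concatenate: 000011111010100111100 = 0x1F53C (21 bits → U+1F53C).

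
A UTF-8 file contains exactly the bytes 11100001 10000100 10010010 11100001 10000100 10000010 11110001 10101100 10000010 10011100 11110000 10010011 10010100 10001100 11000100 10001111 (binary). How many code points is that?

5

Byte at offset 0: 0xE1 = 11100001 → 3-byte char (#1). Advance 3.
Byte at offset 3: 0xE1 = 11100001 → 3-byte char (#2). Advance 3.
Byte at offset 6: 0xF1 = 11110001 → 4-byte char (#3). Advance 4.
Byte at offset 10: 0xF0 = 11110000 → 4-byte char (#4). Advance 4.
Byte at offset 14: 0xC4 = 11000100 → 2-byte char (#5). Advance 2.
Reached end at offset 16 after 5 code points.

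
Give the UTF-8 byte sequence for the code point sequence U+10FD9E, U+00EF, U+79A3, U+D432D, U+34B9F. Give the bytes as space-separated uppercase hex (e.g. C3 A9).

F4 8F B6 9E C3 AF E7 A6 A3 F3 94 8C AD F0 B4 AE 9F

U+10FD9E: 4-byte form → F4 8F B6 9E.
U+00EF: 2-byte form → C3 AF.
U+79A3: 3-byte form → E7 A6 A3.
U+D432D: 4-byte form → F3 94 8C AD.
U+34B9F: 4-byte form → F0 B4 AE 9F.
Concatenated (17 bytes): F4 8F B6 9E C3 AF E7 A6 A3 F3 94 8C AD F0 B4 AE 9F.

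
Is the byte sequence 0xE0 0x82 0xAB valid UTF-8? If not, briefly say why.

Leading byte 0xE0 = 11100000 → 3-byte form.
Continuation bytes all match 10xxxxxx. Payload decodes to 0xAB.
But 0xAB < 0x800, the minimum for a 3-byte sequence — this is an overlong encoding.

invalid (overlong encoding)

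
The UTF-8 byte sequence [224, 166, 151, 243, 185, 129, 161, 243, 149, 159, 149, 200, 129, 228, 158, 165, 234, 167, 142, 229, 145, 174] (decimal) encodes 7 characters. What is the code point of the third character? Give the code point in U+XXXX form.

Offset 0: leading byte 0xE0 = 11100000 → 3-byte char #1 = E0 A6 97.
Offset 3: leading byte 0xF3 = 11110011 → 4-byte char #2 = F3 B9 81 A1.
Offset 7: leading byte 0xF3 = 11110011 → 4-byte char #3 = F3 95 9F 95.
Leading byte 0xF3 = 11110011 matches 11110xxx → 4-byte sequence.
Byte 1: 0xF3 = 11110011, payload 011 (3 bits).
Byte 2: 0x95 = 10010101 (10xxxxxx ✓), payload 010101.
Byte 3: 0x9F = 10011111 (10xxxxxx ✓), payload 011111.
Byte 4: 0x95 = 10010101 (10xxxxxx ✓), payload 010101.
Concatenate: 011010101011111010101 = 0xD57D5 (21 bits → U+D57D5).

U+D57D5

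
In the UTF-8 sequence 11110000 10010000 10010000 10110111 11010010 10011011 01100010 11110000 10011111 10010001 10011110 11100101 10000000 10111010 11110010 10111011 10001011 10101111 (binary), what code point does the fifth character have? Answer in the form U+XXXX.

U+503A

Offset 0: leading byte 0xF0 = 11110000 → 4-byte char #1 = F0 90 90 B7.
Offset 4: leading byte 0xD2 = 11010010 → 2-byte char #2 = D2 9B.
Offset 6: leading byte 0x62 = 01100010 → 1-byte char #3 = 62.
Offset 7: leading byte 0xF0 = 11110000 → 4-byte char #4 = F0 9F 91 9E.
Offset 11: leading byte 0xE5 = 11100101 → 3-byte char #5 = E5 80 BA.
Leading byte 0xE5 = 11100101 matches 1110xxxx → 3-byte sequence.
Byte 1: 0xE5 = 11100101, payload 0101 (4 bits).
Byte 2: 0x80 = 10000000 (10xxxxxx ✓), payload 000000.
Byte 3: 0xBA = 10111010 (10xxxxxx ✓), payload 111010.
Concatenate: 0101000000111010 = 0x503A (16 bits → U+503A).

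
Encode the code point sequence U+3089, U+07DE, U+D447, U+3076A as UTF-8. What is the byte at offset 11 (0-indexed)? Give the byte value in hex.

0xAA

U+3089 → 3-byte form E3 82 89 at offsets 0–2.
U+07DE → 2-byte form DF 9E at offsets 3–4.
U+D447 → 3-byte form ED 91 87 at offsets 5–7.
U+3076A → 4-byte form F0 B0 9D AA at offsets 8–11.
Offset 11 falls in char 4's range; it's byte 4 of F0 B0 9D AA = 0xAA.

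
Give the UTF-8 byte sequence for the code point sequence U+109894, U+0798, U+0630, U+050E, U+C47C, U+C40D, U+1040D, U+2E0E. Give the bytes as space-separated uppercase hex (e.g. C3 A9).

U+109894: 4-byte form → F4 89 A2 94.
U+0798: 2-byte form → DE 98.
U+0630: 2-byte form → D8 B0.
U+050E: 2-byte form → D4 8E.
U+C47C: 3-byte form → EC 91 BC.
U+C40D: 3-byte form → EC 90 8D.
U+1040D: 4-byte form → F0 90 90 8D.
U+2E0E: 3-byte form → E2 B8 8E.
Concatenated (23 bytes): F4 89 A2 94 DE 98 D8 B0 D4 8E EC 91 BC EC 90 8D F0 90 90 8D E2 B8 8E.

F4 89 A2 94 DE 98 D8 B0 D4 8E EC 91 BC EC 90 8D F0 90 90 8D E2 B8 8E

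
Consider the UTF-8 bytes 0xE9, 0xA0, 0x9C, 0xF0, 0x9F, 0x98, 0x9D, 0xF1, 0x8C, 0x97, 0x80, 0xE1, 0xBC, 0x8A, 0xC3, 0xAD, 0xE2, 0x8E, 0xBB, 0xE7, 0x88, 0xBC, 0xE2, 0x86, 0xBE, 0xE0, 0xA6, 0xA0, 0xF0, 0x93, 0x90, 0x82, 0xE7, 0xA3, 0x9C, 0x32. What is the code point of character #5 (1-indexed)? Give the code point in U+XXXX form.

Offset 0: leading byte 0xE9 = 11101001 → 3-byte char #1 = E9 A0 9C.
Offset 3: leading byte 0xF0 = 11110000 → 4-byte char #2 = F0 9F 98 9D.
Offset 7: leading byte 0xF1 = 11110001 → 4-byte char #3 = F1 8C 97 80.
Offset 11: leading byte 0xE1 = 11100001 → 3-byte char #4 = E1 BC 8A.
Offset 14: leading byte 0xC3 = 11000011 → 2-byte char #5 = C3 AD.
Leading byte 0xC3 = 11000011 matches 110xxxxx → 2-byte sequence.
Byte 1: 0xC3 = 11000011, payload 00011 (5 bits).
Byte 2: 0xAD = 10101101 (10xxxxxx ✓), payload 101101.
Concatenate: 00011101101 = 0xED (11 bits → U+00ED).

U+00ED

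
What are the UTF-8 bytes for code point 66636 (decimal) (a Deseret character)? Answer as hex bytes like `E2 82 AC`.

F0 90 91 8C

U+1044C = 0x1044C = 66636 decimal. In range U+10000–U+10FFFF → 4-byte form: 11110xxx 10xxxxxx 10xxxxxx 10xxxxxx.
Binary (21 bits): 000010000010001001100.
Split 3+6+6+6: 000 | 010000 | 010001 | 001100.
Byte 1: 11110000 = 0xF0.
Byte 2: 10010000 = 0x90.
Byte 3: 10010001 = 0x91.
Byte 4: 10001100 = 0x8C.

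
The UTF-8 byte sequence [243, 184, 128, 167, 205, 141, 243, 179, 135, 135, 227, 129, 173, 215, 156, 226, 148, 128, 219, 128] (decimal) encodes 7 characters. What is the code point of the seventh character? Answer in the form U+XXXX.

Offset 0: leading byte 0xF3 = 11110011 → 4-byte char #1 = F3 B8 80 A7.
Offset 4: leading byte 0xCD = 11001101 → 2-byte char #2 = CD 8D.
Offset 6: leading byte 0xF3 = 11110011 → 4-byte char #3 = F3 B3 87 87.
Offset 10: leading byte 0xE3 = 11100011 → 3-byte char #4 = E3 81 AD.
Offset 13: leading byte 0xD7 = 11010111 → 2-byte char #5 = D7 9C.
Offset 15: leading byte 0xE2 = 11100010 → 3-byte char #6 = E2 94 80.
Offset 18: leading byte 0xDB = 11011011 → 2-byte char #7 = DB 80.
Leading byte 0xDB = 11011011 matches 110xxxxx → 2-byte sequence.
Byte 1: 0xDB = 11011011, payload 11011 (5 bits).
Byte 2: 0x80 = 10000000 (10xxxxxx ✓), payload 000000.
Concatenate: 11011000000 = 0x6C0 (11 bits → U+06C0).

U+06C0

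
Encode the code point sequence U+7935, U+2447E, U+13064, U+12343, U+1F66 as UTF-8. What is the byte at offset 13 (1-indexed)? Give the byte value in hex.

1-indexed offset 13 is 0-indexed offset 12.
U+7935 → 3-byte form E7 A4 B5 at offsets 0–2.
U+2447E → 4-byte form F0 A4 91 BE at offsets 3–6.
U+13064 → 4-byte form F0 93 81 A4 at offsets 7–10.
U+12343 → 4-byte form F0 92 8D 83 at offsets 11–14.
Offset 12 falls in char 4's range; it's byte 2 of F0 92 8D 83 = 0x92.

0x92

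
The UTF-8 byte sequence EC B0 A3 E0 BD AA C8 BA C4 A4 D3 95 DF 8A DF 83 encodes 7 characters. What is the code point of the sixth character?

Offset 0: leading byte 0xEC = 11101100 → 3-byte char #1 = EC B0 A3.
Offset 3: leading byte 0xE0 = 11100000 → 3-byte char #2 = E0 BD AA.
Offset 6: leading byte 0xC8 = 11001000 → 2-byte char #3 = C8 BA.
Offset 8: leading byte 0xC4 = 11000100 → 2-byte char #4 = C4 A4.
Offset 10: leading byte 0xD3 = 11010011 → 2-byte char #5 = D3 95.
Offset 12: leading byte 0xDF = 11011111 → 2-byte char #6 = DF 8A.
Leading byte 0xDF = 11011111 matches 110xxxxx → 2-byte sequence.
Byte 1: 0xDF = 11011111, payload 11111 (5 bits).
Byte 2: 0x8A = 10001010 (10xxxxxx ✓), payload 001010.
Concatenate: 11111001010 = 0x7CA (11 bits → U+07CA).

U+07CA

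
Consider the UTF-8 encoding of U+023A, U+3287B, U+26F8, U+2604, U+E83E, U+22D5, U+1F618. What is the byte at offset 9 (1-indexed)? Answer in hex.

0xB8

1-indexed offset 9 is 0-indexed offset 8.
U+023A → 2-byte form C8 BA at offsets 0–1.
U+3287B → 4-byte form F0 B2 A1 BB at offsets 2–5.
U+26F8 → 3-byte form E2 9B B8 at offsets 6–8.
Offset 8 falls in char 3's range; it's byte 3 of E2 9B B8 = 0xB8.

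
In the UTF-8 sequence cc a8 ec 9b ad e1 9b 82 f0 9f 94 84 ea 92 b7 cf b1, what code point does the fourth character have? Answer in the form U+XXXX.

Offset 0: leading byte 0xCC = 11001100 → 2-byte char #1 = CC A8.
Offset 2: leading byte 0xEC = 11101100 → 3-byte char #2 = EC 9B AD.
Offset 5: leading byte 0xE1 = 11100001 → 3-byte char #3 = E1 9B 82.
Offset 8: leading byte 0xF0 = 11110000 → 4-byte char #4 = F0 9F 94 84.
Leading byte 0xF0 = 11110000 matches 11110xxx → 4-byte sequence.
Byte 1: 0xF0 = 11110000, payload 000 (3 bits).
Byte 2: 0x9F = 10011111 (10xxxxxx ✓), payload 011111.
Byte 3: 0x94 = 10010100 (10xxxxxx ✓), payload 010100.
Byte 4: 0x84 = 10000100 (10xxxxxx ✓), payload 000100.
Concatenate: 000011111010100000100 = 0x1F504 (21 bits → U+1F504).

U+1F504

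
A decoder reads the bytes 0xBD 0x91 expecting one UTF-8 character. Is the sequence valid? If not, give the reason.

invalid (continuation byte with no leading byte)

Byte 0xBD = 10111101 has the form 10xxxxxx — a continuation byte — but there is no preceding leading byte.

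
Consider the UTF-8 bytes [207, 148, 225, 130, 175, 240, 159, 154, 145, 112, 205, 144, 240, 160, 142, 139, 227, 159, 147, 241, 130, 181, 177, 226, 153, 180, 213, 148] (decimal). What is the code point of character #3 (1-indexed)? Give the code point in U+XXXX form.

U+1F691

Offset 0: leading byte 0xCF = 11001111 → 2-byte char #1 = CF 94.
Offset 2: leading byte 0xE1 = 11100001 → 3-byte char #2 = E1 82 AF.
Offset 5: leading byte 0xF0 = 11110000 → 4-byte char #3 = F0 9F 9A 91.
Leading byte 0xF0 = 11110000 matches 11110xxx → 4-byte sequence.
Byte 1: 0xF0 = 11110000, payload 000 (3 bits).
Byte 2: 0x9F = 10011111 (10xxxxxx ✓), payload 011111.
Byte 3: 0x9A = 10011010 (10xxxxxx ✓), payload 011010.
Byte 4: 0x91 = 10010001 (10xxxxxx ✓), payload 010001.
Concatenate: 000011111011010010001 = 0x1F691 (21 bits → U+1F691).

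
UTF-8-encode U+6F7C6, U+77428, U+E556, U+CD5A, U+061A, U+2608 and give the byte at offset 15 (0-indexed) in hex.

0x9A

U+6F7C6 → 4-byte form F1 AF 9F 86 at offsets 0–3.
U+77428 → 4-byte form F1 B7 90 A8 at offsets 4–7.
U+E556 → 3-byte form EE 95 96 at offsets 8–10.
U+CD5A → 3-byte form EC B5 9A at offsets 11–13.
U+061A → 2-byte form D8 9A at offsets 14–15.
Offset 15 falls in char 5's range; it's byte 2 of D8 9A = 0x9A.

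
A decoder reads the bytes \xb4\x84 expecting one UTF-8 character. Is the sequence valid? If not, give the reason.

Byte 0xB4 = 10110100 has the form 10xxxxxx — a continuation byte — but there is no preceding leading byte.

invalid (continuation byte with no leading byte)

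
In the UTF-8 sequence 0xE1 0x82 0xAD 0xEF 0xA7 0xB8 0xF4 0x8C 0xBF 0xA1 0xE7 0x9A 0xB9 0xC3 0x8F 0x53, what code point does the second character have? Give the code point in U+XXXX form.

Offset 0: leading byte 0xE1 = 11100001 → 3-byte char #1 = E1 82 AD.
Offset 3: leading byte 0xEF = 11101111 → 3-byte char #2 = EF A7 B8.
Leading byte 0xEF = 11101111 matches 1110xxxx → 3-byte sequence.
Byte 1: 0xEF = 11101111, payload 1111 (4 bits).
Byte 2: 0xA7 = 10100111 (10xxxxxx ✓), payload 100111.
Byte 3: 0xB8 = 10111000 (10xxxxxx ✓), payload 111000.
Concatenate: 1111100111111000 = 0xF9F8 (16 bits → U+F9F8).

U+F9F8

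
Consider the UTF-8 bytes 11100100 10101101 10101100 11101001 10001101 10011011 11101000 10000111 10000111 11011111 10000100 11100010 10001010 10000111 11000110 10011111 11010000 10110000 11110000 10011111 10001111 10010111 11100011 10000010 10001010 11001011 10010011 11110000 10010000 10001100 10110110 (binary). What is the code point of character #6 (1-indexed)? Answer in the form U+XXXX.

U+019F

Offset 0: leading byte 0xE4 = 11100100 → 3-byte char #1 = E4 AD AC.
Offset 3: leading byte 0xE9 = 11101001 → 3-byte char #2 = E9 8D 9B.
Offset 6: leading byte 0xE8 = 11101000 → 3-byte char #3 = E8 87 87.
Offset 9: leading byte 0xDF = 11011111 → 2-byte char #4 = DF 84.
Offset 11: leading byte 0xE2 = 11100010 → 3-byte char #5 = E2 8A 87.
Offset 14: leading byte 0xC6 = 11000110 → 2-byte char #6 = C6 9F.
Leading byte 0xC6 = 11000110 matches 110xxxxx → 2-byte sequence.
Byte 1: 0xC6 = 11000110, payload 00110 (5 bits).
Byte 2: 0x9F = 10011111 (10xxxxxx ✓), payload 011111.
Concatenate: 00110011111 = 0x19F (11 bits → U+019F).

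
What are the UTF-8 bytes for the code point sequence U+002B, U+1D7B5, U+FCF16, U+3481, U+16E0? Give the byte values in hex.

U+002B: 1-byte form → 2B.
U+1D7B5: 4-byte form → F0 9D 9E B5.
U+FCF16: 4-byte form → F3 BC BC 96.
U+3481: 3-byte form → E3 92 81.
U+16E0: 3-byte form → E1 9B A0.
Concatenated (15 bytes): 2B F0 9D 9E B5 F3 BC BC 96 E3 92 81 E1 9B A0.

2B F0 9D 9E B5 F3 BC BC 96 E3 92 81 E1 9B A0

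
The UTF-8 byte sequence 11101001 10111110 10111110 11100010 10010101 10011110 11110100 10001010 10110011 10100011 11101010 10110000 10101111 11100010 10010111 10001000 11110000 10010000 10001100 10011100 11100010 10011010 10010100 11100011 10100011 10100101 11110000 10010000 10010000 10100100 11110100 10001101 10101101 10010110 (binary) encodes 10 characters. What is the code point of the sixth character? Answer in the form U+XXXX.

U+1031C

Offset 0: leading byte 0xE9 = 11101001 → 3-byte char #1 = E9 BE BE.
Offset 3: leading byte 0xE2 = 11100010 → 3-byte char #2 = E2 95 9E.
Offset 6: leading byte 0xF4 = 11110100 → 4-byte char #3 = F4 8A B3 A3.
Offset 10: leading byte 0xEA = 11101010 → 3-byte char #4 = EA B0 AF.
Offset 13: leading byte 0xE2 = 11100010 → 3-byte char #5 = E2 97 88.
Offset 16: leading byte 0xF0 = 11110000 → 4-byte char #6 = F0 90 8C 9C.
Leading byte 0xF0 = 11110000 matches 11110xxx → 4-byte sequence.
Byte 1: 0xF0 = 11110000, payload 000 (3 bits).
Byte 2: 0x90 = 10010000 (10xxxxxx ✓), payload 010000.
Byte 3: 0x8C = 10001100 (10xxxxxx ✓), payload 001100.
Byte 4: 0x9C = 10011100 (10xxxxxx ✓), payload 011100.
Concatenate: 000010000001100011100 = 0x1031C (21 bits → U+1031C).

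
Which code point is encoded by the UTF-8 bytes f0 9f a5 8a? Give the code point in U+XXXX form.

Leading byte 0xF0 = 11110000 matches 11110xxx → 4-byte sequence.
Byte 1: 0xF0 = 11110000, payload 000 (3 bits).
Byte 2: 0x9F = 10011111 (10xxxxxx ✓), payload 011111.
Byte 3: 0xA5 = 10100101 (10xxxxxx ✓), payload 100101.
Byte 4: 0x8A = 10001010 (10xxxxxx ✓), payload 001010.
Concatenate: 000011111100101001010 = 0x1F94A (21 bits → U+1F94A).

U+1F94A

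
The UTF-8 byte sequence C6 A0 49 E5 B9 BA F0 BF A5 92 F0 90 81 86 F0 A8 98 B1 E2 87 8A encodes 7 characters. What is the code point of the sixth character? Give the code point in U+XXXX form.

Offset 0: leading byte 0xC6 = 11000110 → 2-byte char #1 = C6 A0.
Offset 2: leading byte 0x49 = 01001001 → 1-byte char #2 = 49.
Offset 3: leading byte 0xE5 = 11100101 → 3-byte char #3 = E5 B9 BA.
Offset 6: leading byte 0xF0 = 11110000 → 4-byte char #4 = F0 BF A5 92.
Offset 10: leading byte 0xF0 = 11110000 → 4-byte char #5 = F0 90 81 86.
Offset 14: leading byte 0xF0 = 11110000 → 4-byte char #6 = F0 A8 98 B1.
Leading byte 0xF0 = 11110000 matches 11110xxx → 4-byte sequence.
Byte 1: 0xF0 = 11110000, payload 000 (3 bits).
Byte 2: 0xA8 = 10101000 (10xxxxxx ✓), payload 101000.
Byte 3: 0x98 = 10011000 (10xxxxxx ✓), payload 011000.
Byte 4: 0xB1 = 10110001 (10xxxxxx ✓), payload 110001.
Concatenate: 000101000011000110001 = 0x28631 (21 bits → U+28631).

U+28631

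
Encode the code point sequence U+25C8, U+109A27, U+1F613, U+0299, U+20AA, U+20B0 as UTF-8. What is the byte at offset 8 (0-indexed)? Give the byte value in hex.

0x9F

U+25C8 → 3-byte form E2 97 88 at offsets 0–2.
U+109A27 → 4-byte form F4 89 A8 A7 at offsets 3–6.
U+1F613 → 4-byte form F0 9F 98 93 at offsets 7–10.
Offset 8 falls in char 3's range; it's byte 2 of F0 9F 98 93 = 0x9F.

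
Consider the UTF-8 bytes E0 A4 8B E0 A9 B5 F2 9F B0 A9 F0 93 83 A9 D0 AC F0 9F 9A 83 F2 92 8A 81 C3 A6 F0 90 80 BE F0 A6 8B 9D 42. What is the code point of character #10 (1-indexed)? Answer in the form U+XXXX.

Offset 0: leading byte 0xE0 = 11100000 → 3-byte char #1 = E0 A4 8B.
Offset 3: leading byte 0xE0 = 11100000 → 3-byte char #2 = E0 A9 B5.
Offset 6: leading byte 0xF2 = 11110010 → 4-byte char #3 = F2 9F B0 A9.
Offset 10: leading byte 0xF0 = 11110000 → 4-byte char #4 = F0 93 83 A9.
Offset 14: leading byte 0xD0 = 11010000 → 2-byte char #5 = D0 AC.
Offset 16: leading byte 0xF0 = 11110000 → 4-byte char #6 = F0 9F 9A 83.
Offset 20: leading byte 0xF2 = 11110010 → 4-byte char #7 = F2 92 8A 81.
Offset 24: leading byte 0xC3 = 11000011 → 2-byte char #8 = C3 A6.
Offset 26: leading byte 0xF0 = 11110000 → 4-byte char #9 = F0 90 80 BE.
Offset 30: leading byte 0xF0 = 11110000 → 4-byte char #10 = F0 A6 8B 9D.
Leading byte 0xF0 = 11110000 matches 11110xxx → 4-byte sequence.
Byte 1: 0xF0 = 11110000, payload 000 (3 bits).
Byte 2: 0xA6 = 10100110 (10xxxxxx ✓), payload 100110.
Byte 3: 0x8B = 10001011 (10xxxxxx ✓), payload 001011.
Byte 4: 0x9D = 10011101 (10xxxxxx ✓), payload 011101.
Concatenate: 000100110001011011101 = 0x262DD (21 bits → U+262DD).

U+262DD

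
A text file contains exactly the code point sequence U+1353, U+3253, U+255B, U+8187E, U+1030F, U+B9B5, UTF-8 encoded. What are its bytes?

E1 8D 93 E3 89 93 E2 95 9B F2 81 A1 BE F0 90 8C 8F EB A6 B5

U+1353: 3-byte form → E1 8D 93.
U+3253: 3-byte form → E3 89 93.
U+255B: 3-byte form → E2 95 9B.
U+8187E: 4-byte form → F2 81 A1 BE.
U+1030F: 4-byte form → F0 90 8C 8F.
U+B9B5: 3-byte form → EB A6 B5.
Concatenated (20 bytes): E1 8D 93 E3 89 93 E2 95 9B F2 81 A1 BE F0 90 8C 8F EB A6 B5.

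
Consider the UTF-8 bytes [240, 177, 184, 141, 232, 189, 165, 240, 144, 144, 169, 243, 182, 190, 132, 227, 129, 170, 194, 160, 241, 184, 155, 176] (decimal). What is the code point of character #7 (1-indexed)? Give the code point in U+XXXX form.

U+786F0

Offset 0: leading byte 0xF0 = 11110000 → 4-byte char #1 = F0 B1 B8 8D.
Offset 4: leading byte 0xE8 = 11101000 → 3-byte char #2 = E8 BD A5.
Offset 7: leading byte 0xF0 = 11110000 → 4-byte char #3 = F0 90 90 A9.
Offset 11: leading byte 0xF3 = 11110011 → 4-byte char #4 = F3 B6 BE 84.
Offset 15: leading byte 0xE3 = 11100011 → 3-byte char #5 = E3 81 AA.
Offset 18: leading byte 0xC2 = 11000010 → 2-byte char #6 = C2 A0.
Offset 20: leading byte 0xF1 = 11110001 → 4-byte char #7 = F1 B8 9B B0.
Leading byte 0xF1 = 11110001 matches 11110xxx → 4-byte sequence.
Byte 1: 0xF1 = 11110001, payload 001 (3 bits).
Byte 2: 0xB8 = 10111000 (10xxxxxx ✓), payload 111000.
Byte 3: 0x9B = 10011011 (10xxxxxx ✓), payload 011011.
Byte 4: 0xB0 = 10110000 (10xxxxxx ✓), payload 110000.
Concatenate: 001111000011011110000 = 0x786F0 (21 bits → U+786F0).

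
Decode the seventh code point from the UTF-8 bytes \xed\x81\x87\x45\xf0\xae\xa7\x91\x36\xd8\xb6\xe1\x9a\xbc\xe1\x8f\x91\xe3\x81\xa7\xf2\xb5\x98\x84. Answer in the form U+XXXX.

Offset 0: leading byte 0xED = 11101101 → 3-byte char #1 = ED 81 87.
Offset 3: leading byte 0x45 = 01000101 → 1-byte char #2 = 45.
Offset 4: leading byte 0xF0 = 11110000 → 4-byte char #3 = F0 AE A7 91.
Offset 8: leading byte 0x36 = 00110110 → 1-byte char #4 = 36.
Offset 9: leading byte 0xD8 = 11011000 → 2-byte char #5 = D8 B6.
Offset 11: leading byte 0xE1 = 11100001 → 3-byte char #6 = E1 9A BC.
Offset 14: leading byte 0xE1 = 11100001 → 3-byte char #7 = E1 8F 91.
Leading byte 0xE1 = 11100001 matches 1110xxxx → 3-byte sequence.
Byte 1: 0xE1 = 11100001, payload 0001 (4 bits).
Byte 2: 0x8F = 10001111 (10xxxxxx ✓), payload 001111.
Byte 3: 0x91 = 10010001 (10xxxxxx ✓), payload 010001.
Concatenate: 0001001111010001 = 0x13D1 (16 bits → U+13D1).

U+13D1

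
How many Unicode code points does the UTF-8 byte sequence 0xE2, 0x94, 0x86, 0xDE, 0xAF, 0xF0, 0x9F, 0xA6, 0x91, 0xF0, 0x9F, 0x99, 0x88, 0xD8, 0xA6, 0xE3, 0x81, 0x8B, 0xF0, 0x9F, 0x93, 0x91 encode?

Byte at offset 0: 0xE2 = 11100010 → 3-byte char (#1). Advance 3.
Byte at offset 3: 0xDE = 11011110 → 2-byte char (#2). Advance 2.
Byte at offset 5: 0xF0 = 11110000 → 4-byte char (#3). Advance 4.
Byte at offset 9: 0xF0 = 11110000 → 4-byte char (#4). Advance 4.
Byte at offset 13: 0xD8 = 11011000 → 2-byte char (#5). Advance 2.
Byte at offset 15: 0xE3 = 11100011 → 3-byte char (#6). Advance 3.
Byte at offset 18: 0xF0 = 11110000 → 4-byte char (#7). Advance 4.
Reached end at offset 22 after 7 code points.

7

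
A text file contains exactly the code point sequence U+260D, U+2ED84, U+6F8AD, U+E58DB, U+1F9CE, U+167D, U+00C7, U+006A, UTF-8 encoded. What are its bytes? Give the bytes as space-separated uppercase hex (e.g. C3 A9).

U+260D: 3-byte form → E2 98 8D.
U+2ED84: 4-byte form → F0 AE B6 84.
U+6F8AD: 4-byte form → F1 AF A2 AD.
U+E58DB: 4-byte form → F3 A5 A3 9B.
U+1F9CE: 4-byte form → F0 9F A7 8E.
U+167D: 3-byte form → E1 99 BD.
U+00C7: 2-byte form → C3 87.
U+006A: 1-byte form → 6A.
Concatenated (25 bytes): E2 98 8D F0 AE B6 84 F1 AF A2 AD F3 A5 A3 9B F0 9F A7 8E E1 99 BD C3 87 6A.

E2 98 8D F0 AE B6 84 F1 AF A2 AD F3 A5 A3 9B F0 9F A7 8E E1 99 BD C3 87 6A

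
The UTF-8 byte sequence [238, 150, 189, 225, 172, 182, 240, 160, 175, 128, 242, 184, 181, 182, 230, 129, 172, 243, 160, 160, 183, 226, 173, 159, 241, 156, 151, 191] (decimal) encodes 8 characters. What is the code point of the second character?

U+1B36

Offset 0: leading byte 0xEE = 11101110 → 3-byte char #1 = EE 96 BD.
Offset 3: leading byte 0xE1 = 11100001 → 3-byte char #2 = E1 AC B6.
Leading byte 0xE1 = 11100001 matches 1110xxxx → 3-byte sequence.
Byte 1: 0xE1 = 11100001, payload 0001 (4 bits).
Byte 2: 0xAC = 10101100 (10xxxxxx ✓), payload 101100.
Byte 3: 0xB6 = 10110110 (10xxxxxx ✓), payload 110110.
Concatenate: 0001101100110110 = 0x1B36 (16 bits → U+1B36).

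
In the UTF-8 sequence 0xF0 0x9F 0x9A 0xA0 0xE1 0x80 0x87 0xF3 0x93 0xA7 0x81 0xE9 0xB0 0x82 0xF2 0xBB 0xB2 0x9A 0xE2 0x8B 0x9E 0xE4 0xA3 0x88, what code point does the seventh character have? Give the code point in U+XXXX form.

U+48C8

Offset 0: leading byte 0xF0 = 11110000 → 4-byte char #1 = F0 9F 9A A0.
Offset 4: leading byte 0xE1 = 11100001 → 3-byte char #2 = E1 80 87.
Offset 7: leading byte 0xF3 = 11110011 → 4-byte char #3 = F3 93 A7 81.
Offset 11: leading byte 0xE9 = 11101001 → 3-byte char #4 = E9 B0 82.
Offset 14: leading byte 0xF2 = 11110010 → 4-byte char #5 = F2 BB B2 9A.
Offset 18: leading byte 0xE2 = 11100010 → 3-byte char #6 = E2 8B 9E.
Offset 21: leading byte 0xE4 = 11100100 → 3-byte char #7 = E4 A3 88.
Leading byte 0xE4 = 11100100 matches 1110xxxx → 3-byte sequence.
Byte 1: 0xE4 = 11100100, payload 0100 (4 bits).
Byte 2: 0xA3 = 10100011 (10xxxxxx ✓), payload 100011.
Byte 3: 0x88 = 10001000 (10xxxxxx ✓), payload 001000.
Concatenate: 0100100011001000 = 0x48C8 (16 bits → U+48C8).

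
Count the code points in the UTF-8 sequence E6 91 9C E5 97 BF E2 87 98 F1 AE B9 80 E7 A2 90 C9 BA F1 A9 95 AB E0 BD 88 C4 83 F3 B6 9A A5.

10

Byte at offset 0: 0xE6 = 11100110 → 3-byte char (#1). Advance 3.
Byte at offset 3: 0xE5 = 11100101 → 3-byte char (#2). Advance 3.
Byte at offset 6: 0xE2 = 11100010 → 3-byte char (#3). Advance 3.
Byte at offset 9: 0xF1 = 11110001 → 4-byte char (#4). Advance 4.
Byte at offset 13: 0xE7 = 11100111 → 3-byte char (#5). Advance 3.
Byte at offset 16: 0xC9 = 11001001 → 2-byte char (#6). Advance 2.
Byte at offset 18: 0xF1 = 11110001 → 4-byte char (#7). Advance 4.
Byte at offset 22: 0xE0 = 11100000 → 3-byte char (#8). Advance 3.
Byte at offset 25: 0xC4 = 11000100 → 2-byte char (#9). Advance 2.
Byte at offset 27: 0xF3 = 11110011 → 4-byte char (#10). Advance 4.
Reached end at offset 31 after 10 code points.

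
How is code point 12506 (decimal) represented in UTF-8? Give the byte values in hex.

E3 83 9A

U+30DA = 0x30DA = 12506 decimal. In range U+0800–U+FFFF → 3-byte form: 1110xxxx 10xxxxxx 10xxxxxx.
Binary (16 bits): 0011000011011010.
Split 4+6+6: 0011 | 000011 | 011010.
Byte 1: 11100011 = 0xE3.
Byte 2: 10000011 = 0x83.
Byte 3: 10011010 = 0x9A.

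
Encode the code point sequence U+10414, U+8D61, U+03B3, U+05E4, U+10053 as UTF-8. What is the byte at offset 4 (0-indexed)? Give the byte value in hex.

U+10414 → 4-byte form F0 90 90 94 at offsets 0–3.
U+8D61 → 3-byte form E8 B5 A1 at offsets 4–6.
Offset 4 falls in char 2's range; it's byte 1 of E8 B5 A1 = 0xE8.

0xE8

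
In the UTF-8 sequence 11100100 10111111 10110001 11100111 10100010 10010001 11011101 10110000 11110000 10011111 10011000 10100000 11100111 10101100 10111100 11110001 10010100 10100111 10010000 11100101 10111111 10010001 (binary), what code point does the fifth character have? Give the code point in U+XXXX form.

Offset 0: leading byte 0xE4 = 11100100 → 3-byte char #1 = E4 BF B1.
Offset 3: leading byte 0xE7 = 11100111 → 3-byte char #2 = E7 A2 91.
Offset 6: leading byte 0xDD = 11011101 → 2-byte char #3 = DD B0.
Offset 8: leading byte 0xF0 = 11110000 → 4-byte char #4 = F0 9F 98 A0.
Offset 12: leading byte 0xE7 = 11100111 → 3-byte char #5 = E7 AC BC.
Leading byte 0xE7 = 11100111 matches 1110xxxx → 3-byte sequence.
Byte 1: 0xE7 = 11100111, payload 0111 (4 bits).
Byte 2: 0xAC = 10101100 (10xxxxxx ✓), payload 101100.
Byte 3: 0xBC = 10111100 (10xxxxxx ✓), payload 111100.
Concatenate: 0111101100111100 = 0x7B3C (16 bits → U+7B3C).

U+7B3C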